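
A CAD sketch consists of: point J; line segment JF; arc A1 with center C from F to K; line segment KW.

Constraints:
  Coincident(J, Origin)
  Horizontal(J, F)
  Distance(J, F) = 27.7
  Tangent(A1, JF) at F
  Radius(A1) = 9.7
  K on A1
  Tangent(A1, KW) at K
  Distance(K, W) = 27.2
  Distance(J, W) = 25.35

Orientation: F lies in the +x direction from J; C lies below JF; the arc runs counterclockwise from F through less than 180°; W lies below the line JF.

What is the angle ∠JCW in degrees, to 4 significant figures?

51.61°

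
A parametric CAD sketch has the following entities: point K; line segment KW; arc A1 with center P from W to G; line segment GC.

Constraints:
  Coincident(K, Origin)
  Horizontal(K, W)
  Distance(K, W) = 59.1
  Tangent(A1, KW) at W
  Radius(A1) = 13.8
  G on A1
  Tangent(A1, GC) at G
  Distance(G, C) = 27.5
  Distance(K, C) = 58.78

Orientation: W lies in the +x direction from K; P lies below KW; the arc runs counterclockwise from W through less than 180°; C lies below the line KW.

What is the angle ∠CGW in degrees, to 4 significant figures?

137.4°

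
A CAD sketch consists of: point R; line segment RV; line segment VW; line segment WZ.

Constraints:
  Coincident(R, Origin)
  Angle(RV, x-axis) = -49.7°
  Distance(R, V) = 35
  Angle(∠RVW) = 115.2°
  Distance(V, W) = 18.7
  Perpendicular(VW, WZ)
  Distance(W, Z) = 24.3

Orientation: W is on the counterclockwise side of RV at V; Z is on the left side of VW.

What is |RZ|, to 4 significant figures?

34.40

∠RVW = 115.2°, so VW runs at -49.7° + (180° − 115.2°) = 15.10° from the x-axis; with |VW| = 18.7, W = V + 18.7·(cos 15.10°, sin 15.10°) = (40.69, -21.82). VW is perpendicular to WZ; with |WZ| = 24.3 on the left of VW, Z = W + 24.3·(-0.2605, 0.9655) = (34.36, 1.639). Then |RZ| = |Z − R| = 34.40.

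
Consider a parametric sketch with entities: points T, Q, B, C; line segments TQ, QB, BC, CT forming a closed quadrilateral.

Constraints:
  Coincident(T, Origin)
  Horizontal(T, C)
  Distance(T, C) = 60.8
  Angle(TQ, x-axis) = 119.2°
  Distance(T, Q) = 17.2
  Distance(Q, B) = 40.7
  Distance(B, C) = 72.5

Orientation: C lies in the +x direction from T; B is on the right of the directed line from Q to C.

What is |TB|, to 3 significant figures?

26.6

Checks: |QB| = 40.70 ✓; |BC| = 72.50 ✓.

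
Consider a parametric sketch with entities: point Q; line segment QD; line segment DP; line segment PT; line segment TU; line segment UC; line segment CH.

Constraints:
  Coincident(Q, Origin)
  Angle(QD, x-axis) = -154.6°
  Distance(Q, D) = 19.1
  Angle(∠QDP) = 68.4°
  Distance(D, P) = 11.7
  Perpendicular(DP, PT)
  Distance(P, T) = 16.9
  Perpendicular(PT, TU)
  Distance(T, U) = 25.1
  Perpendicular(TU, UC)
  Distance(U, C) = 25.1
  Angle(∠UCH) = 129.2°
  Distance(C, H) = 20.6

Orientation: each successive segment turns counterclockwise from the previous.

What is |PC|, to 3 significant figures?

26.4

Q is at the origin; QD runs at -154.6° with length 19.1, so D = (-17.3, -8.19). ∠QDP = 68.4° gives DP at -43.0° from the x-axis; with |DP| = 11.7, P = (-8.70, -16.2). The perpendicularity gives PT at right angles to DP, so PT runs at 47.0°; with |PT| = 16.9, T = (2.83, -3.81). PT ⟂ TU, so TU runs at 137°; with |TU| = 25.1, U = (-15.5, 13.3). TU is perpendicular to UC, so UC runs at -133°; with |UC| = 25.1, C = (-32.6, -5.05). Then |PC| = |C − P| = 26.4.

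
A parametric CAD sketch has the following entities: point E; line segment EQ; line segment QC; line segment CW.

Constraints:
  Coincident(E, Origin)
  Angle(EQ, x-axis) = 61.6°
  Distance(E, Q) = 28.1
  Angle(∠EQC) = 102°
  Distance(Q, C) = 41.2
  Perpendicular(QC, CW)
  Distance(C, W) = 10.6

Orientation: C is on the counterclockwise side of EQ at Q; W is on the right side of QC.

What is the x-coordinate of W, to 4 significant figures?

-11.14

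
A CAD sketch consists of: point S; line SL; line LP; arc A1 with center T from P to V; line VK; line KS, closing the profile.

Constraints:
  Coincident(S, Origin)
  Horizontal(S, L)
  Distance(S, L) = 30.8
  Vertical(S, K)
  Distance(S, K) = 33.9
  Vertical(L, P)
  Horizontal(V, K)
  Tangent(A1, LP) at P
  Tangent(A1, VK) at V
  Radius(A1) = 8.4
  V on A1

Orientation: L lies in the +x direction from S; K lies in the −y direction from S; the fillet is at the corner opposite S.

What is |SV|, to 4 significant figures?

40.63

S is at the origin; S and L share the same y with |SL| = 30.8 and L on the +x side, so L = (30.80, 0.000). S and K share the same x with |SK| = 33.9 and K on the −y side, so K = (0.000, -33.90). The virtual corner opposite S is at (30.80, -33.90). Since A1 is tangent to LP there, TP ⟂ LP and the tangent condition forces TV to be normal to VK, with radius 8.4, so the center T sits 8.4 in from both sides at T = (22.40, -25.50). That places the tangent points at P = (30.80, -25.50) on LP and V = (22.40, -33.90) on VK. Then |SV| = |V − S| = 40.63.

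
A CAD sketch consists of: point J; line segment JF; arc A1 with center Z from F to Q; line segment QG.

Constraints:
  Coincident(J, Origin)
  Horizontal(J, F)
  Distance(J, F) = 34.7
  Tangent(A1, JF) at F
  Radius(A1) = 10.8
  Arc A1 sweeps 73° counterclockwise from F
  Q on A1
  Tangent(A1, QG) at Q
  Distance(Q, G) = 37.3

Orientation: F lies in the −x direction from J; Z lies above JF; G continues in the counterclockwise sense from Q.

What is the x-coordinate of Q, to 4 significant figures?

-24.37

J is at the origin; J and F share the same y with |JF| = 34.7 and F on the −x side, so F = (-34.70, 0.000). The tangent condition forces ZF to be normal to JF, so Z = F + (0, 10.8) = (-34.70, 10.80). On A1, F sits at bearing -90° from Z; a 73° counterclockwise sweep puts Q at bearing -17°, so Q = Z + 10.8·(cos -17°, sin -17°) = (-24.37, 7.642). So Q.x = -24.37.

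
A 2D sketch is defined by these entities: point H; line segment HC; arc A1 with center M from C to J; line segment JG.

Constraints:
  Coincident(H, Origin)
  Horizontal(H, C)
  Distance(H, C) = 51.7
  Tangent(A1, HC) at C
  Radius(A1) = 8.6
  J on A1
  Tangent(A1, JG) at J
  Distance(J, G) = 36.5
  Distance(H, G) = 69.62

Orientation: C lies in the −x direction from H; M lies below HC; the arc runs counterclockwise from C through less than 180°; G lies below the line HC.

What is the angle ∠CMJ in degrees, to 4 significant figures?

102.5°

Checks: |MJ| = 8.600 ✓; ∠(MJ, JG) = 90.00° ✓; |JG| = 36.50 ✓; |HG| = 69.62 ✓.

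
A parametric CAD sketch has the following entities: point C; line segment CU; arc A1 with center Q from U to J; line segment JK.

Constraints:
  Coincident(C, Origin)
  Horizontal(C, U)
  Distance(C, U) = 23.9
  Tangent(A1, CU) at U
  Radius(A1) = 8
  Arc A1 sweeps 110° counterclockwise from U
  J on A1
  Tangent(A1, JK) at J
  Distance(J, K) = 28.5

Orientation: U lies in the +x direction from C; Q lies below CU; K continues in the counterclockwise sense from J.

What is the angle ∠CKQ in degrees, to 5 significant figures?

30.536°

C is at the origin; C and U share the same y with |CU| = 23.9 and U on the +x side, so U = (23.900, 0.0000). The tangent condition forces QU to be normal to CU, so Q = U + (0, -8) = (23.900, -8.0000). On A1, U sits at bearing 90° from Q; a 110° counterclockwise sweep puts J at bearing 200°, so J = Q + 8.0·(cos 200°, sin 200°) = (16.382, -10.736). A1 meets JK tangentially, so QJ is at right angles to JK, so JK runs along (−sin 200°, cos 200°); with |JK| = 28.5, K = (26.130, -37.517). Then cos ∠CKQ = KC·KQ / (|KC||KQ|), giving 30.536°.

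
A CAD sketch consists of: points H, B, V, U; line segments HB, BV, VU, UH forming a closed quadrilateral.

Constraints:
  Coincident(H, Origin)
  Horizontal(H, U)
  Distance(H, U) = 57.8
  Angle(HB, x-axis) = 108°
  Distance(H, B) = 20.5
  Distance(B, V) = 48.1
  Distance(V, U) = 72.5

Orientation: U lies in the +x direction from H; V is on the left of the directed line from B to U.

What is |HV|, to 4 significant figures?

63.50

H is at the origin; HU is horizontal with |HU| = 57.8 and U in +x, so U = (57.8, 0). HB runs at 108.0° with |HB| = 20.5, so B = (-6.335, 19.50). V is determined by |BV| = 48.1 and |VU| = 72.5 together: it lies at the intersection of circle(B, 48.1) and circle(U, 72.5). With |BU| = 67.03, the foot of the radical line on BU is 11.57 from B and the perpendicular offset is √(48.1² − 11.57²) = 46.69. Taking the left-of-BU solution: V = (18.31, 60.80).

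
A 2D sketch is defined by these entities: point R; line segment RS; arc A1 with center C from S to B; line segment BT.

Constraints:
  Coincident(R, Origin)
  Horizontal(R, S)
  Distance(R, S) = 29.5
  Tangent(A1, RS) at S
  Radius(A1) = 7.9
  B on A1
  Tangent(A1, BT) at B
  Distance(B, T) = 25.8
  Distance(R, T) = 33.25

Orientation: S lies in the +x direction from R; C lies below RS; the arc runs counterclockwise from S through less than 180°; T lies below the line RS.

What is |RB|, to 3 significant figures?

22.7

R is at the origin; R and S share the same y with |RS| = 29.5 and S on the +x side, so S = (29.5, 0.00). A1 meets RS tangentially, so CS is at right angles to RS, so C = S + (0, -7.9) = (29.5, -7.90). Since CB ⟂ BT (tangency), |CT| = √(7.9² + 25.8²) = 27.0 regardless of where B sits on A1. So T lies on both circle(R, 33.25) and circle(C, 27.0); the below-RS intersection is T = (14.1, -30.1). B is the foot of the tangent from T: B = (22.0, -5.50).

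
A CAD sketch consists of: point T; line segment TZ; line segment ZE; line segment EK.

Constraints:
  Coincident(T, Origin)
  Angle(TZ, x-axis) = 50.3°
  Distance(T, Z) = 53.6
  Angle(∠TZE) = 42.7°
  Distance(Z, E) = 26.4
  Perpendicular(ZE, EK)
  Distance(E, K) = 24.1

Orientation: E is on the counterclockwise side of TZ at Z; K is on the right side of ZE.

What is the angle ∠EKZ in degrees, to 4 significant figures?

47.61°

∠TZE = 42.7°, so ZE runs at 50.3° + (180° − 42.7°) = 187.6° from the x-axis; with |ZE| = 26.4, E = Z + 26.4·(cos 187.6°, sin 187.6°) = (8.070, 37.75). ZE is perpendicular to EK; with |EK| = 24.1 on the right of ZE, K = E + 24.1·(-0.1323, 0.9912) = (4.882, 61.64). Then cos ∠EKZ = KE·KZ / (|KE||KZ|), giving 47.61°.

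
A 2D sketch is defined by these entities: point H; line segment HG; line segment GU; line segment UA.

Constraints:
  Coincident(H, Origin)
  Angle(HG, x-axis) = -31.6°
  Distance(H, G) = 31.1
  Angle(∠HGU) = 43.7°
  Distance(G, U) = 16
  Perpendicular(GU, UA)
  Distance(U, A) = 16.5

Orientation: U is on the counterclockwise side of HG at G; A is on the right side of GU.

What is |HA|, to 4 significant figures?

38.54

H is at the origin; HG runs at -31.6° with length 31.1, so G = 31.1·(cos -31.6°, sin -31.6°) = (26.49, -16.30). ∠HGU = 43.7°, so GU runs at -31.6° + (180° − 43.7°) = 104.7° from the x-axis; with |GU| = 16.0, U = G + 16.0·(cos 104.7°, sin 104.7°) = (22.43, -0.8197). The perpendicularity gives UA at right angles to GU; with |UA| = 16.5 on the right of GU, A = U + 16.5·(0.9673, 0.2538) = (38.39, 3.367). Then |HA| = |A − H| = 38.54.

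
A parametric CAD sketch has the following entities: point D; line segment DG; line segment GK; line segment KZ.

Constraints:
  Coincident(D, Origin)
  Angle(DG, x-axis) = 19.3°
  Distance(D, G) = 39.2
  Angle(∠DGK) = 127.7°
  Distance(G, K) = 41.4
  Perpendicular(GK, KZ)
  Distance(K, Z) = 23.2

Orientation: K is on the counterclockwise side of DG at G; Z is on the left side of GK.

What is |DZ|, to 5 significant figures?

65.837

∠DGK = 127.7°, so GK runs at 19.3° + (180° − 127.7°) = 71.600° from the x-axis; with |GK| = 41.4, K = G + 41.4·(cos 71.600°, sin 71.600°) = (50.065, 52.240). GK is perpendicular to KZ; with |KZ| = 23.2 on the left of GK, Z = K + 23.2·(-0.94888, 0.31565) = (28.051, 59.563). Then |DZ| = |Z − D| = 65.837.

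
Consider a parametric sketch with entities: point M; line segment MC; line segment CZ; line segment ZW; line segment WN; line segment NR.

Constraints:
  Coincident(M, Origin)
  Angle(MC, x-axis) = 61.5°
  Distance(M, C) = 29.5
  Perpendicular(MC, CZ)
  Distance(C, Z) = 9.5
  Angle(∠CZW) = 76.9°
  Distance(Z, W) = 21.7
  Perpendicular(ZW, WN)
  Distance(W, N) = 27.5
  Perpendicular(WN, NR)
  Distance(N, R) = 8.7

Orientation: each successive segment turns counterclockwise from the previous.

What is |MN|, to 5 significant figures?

26.572

∠CZW = 76.9° gives ZW at -105.40° from the x-axis; with |ZW| = 21.7, W = (-0.035147, 9.5372). The perpendicularity gives WN at right angles to ZW, so WN runs at -15.400°; with |WN| = 27.5, N = (26.477, 2.2344). Then |MN| = |N − M| = 26.572.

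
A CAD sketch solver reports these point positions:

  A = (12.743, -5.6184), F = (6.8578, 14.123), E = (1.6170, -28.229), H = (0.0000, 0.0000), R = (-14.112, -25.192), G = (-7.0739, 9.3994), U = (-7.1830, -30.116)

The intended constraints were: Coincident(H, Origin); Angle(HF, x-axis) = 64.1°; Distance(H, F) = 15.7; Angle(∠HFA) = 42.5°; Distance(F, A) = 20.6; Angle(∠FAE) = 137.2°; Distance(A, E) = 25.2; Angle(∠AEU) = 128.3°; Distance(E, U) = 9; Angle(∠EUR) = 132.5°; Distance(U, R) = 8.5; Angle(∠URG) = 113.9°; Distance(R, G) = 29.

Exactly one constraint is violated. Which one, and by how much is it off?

Distance(R, G) = 29 — off by 6.30.

H = (0.00, 0.00) ✓; HF at 64.10° ✓; |HF| = 15.70 ✓; ∠HFA = 42.50° ✓; |FA| = 20.60 ✓; ∠FAE = 137.2° ✓; |AE| = 25.20 ✓; ∠AEU = 128.3° ✓; |EU| = 9.000 ✓; ∠EUR = 132.5° ✓; |UR| = 8.500 ✓; ∠URG = 113.9° ✓; |RG| = 35.30 ✗.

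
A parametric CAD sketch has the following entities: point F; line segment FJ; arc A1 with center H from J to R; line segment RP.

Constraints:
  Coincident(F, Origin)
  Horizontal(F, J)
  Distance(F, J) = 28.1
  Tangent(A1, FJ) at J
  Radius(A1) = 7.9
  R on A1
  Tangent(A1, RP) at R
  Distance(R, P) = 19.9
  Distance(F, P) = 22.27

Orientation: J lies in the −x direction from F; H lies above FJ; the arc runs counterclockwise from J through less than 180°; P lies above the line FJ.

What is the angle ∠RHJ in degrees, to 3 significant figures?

55.3°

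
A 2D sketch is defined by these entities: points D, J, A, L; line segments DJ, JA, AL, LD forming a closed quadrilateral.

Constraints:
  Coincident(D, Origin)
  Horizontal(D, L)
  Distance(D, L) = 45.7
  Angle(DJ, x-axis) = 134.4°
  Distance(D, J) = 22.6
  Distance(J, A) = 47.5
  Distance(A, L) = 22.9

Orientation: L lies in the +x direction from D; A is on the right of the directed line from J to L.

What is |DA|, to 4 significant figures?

26.12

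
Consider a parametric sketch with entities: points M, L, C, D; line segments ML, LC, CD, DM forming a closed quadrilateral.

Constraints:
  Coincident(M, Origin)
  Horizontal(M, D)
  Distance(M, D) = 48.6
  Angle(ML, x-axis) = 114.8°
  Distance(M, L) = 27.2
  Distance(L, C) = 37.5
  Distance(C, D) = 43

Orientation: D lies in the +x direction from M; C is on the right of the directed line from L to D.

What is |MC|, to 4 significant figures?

10.49

Checks: M = (0.00, 0.00) ✓; |LC| = 37.50 ✓; |CD| = 43.00 ✓.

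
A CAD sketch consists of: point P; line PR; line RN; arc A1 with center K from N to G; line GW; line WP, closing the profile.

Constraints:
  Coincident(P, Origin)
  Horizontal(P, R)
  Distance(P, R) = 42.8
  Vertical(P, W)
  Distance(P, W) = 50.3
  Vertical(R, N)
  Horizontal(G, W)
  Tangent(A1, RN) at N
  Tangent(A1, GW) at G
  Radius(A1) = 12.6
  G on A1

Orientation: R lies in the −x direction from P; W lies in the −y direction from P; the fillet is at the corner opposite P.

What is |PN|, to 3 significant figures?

57.0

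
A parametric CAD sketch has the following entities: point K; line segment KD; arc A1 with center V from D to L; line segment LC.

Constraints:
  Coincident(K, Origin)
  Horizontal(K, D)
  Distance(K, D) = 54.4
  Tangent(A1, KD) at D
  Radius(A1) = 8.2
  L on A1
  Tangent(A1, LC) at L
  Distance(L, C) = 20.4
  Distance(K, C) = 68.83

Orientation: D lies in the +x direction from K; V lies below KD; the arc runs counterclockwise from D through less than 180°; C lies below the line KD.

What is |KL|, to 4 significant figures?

50.43

Checks: K = (0.00, 0.00) ✓; |VL| = 8.200 ✓; ∠(VL, LC) = 90.00° ✓; |LC| = 20.40 ✓; |KC| = 68.83 ✓.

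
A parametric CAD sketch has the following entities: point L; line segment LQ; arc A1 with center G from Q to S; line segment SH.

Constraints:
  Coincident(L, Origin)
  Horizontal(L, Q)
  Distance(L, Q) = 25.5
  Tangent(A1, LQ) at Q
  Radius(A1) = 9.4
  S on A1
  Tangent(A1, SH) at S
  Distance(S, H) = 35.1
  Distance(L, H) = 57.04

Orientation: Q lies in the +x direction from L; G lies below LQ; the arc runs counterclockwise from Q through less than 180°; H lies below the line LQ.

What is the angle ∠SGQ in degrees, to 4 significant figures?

122.0°

Checks: L.y = 0.00, Q.y = 0.00 ✓; |GS| = 9.400 ✓; ∠(GS, SH) = 90.00° ✓; |SH| = 35.10 ✓; |LH| = 57.04 ✓.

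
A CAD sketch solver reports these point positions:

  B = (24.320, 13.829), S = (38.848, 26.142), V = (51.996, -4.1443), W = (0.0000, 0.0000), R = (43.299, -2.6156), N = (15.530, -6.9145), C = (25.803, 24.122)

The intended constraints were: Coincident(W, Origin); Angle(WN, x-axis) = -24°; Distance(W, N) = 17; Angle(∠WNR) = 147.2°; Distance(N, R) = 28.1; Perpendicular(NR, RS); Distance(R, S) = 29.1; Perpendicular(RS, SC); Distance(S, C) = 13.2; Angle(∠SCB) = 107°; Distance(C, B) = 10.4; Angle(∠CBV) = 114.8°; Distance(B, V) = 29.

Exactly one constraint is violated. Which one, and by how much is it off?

Distance(B, V) = 29 — off by 4.00.

W = (0.00, 0.00) ✓; WN at -24.00° ✓; |WN| = 17.00 ✓; ∠WNR = 147.2° ✓; |NR| = 28.10 ✓; ∠(NR, RS) = 90.00° ✓; |RS| = 29.10 ✓; ∠(RS, SC) = 90.00° ✓; |SC| = 13.20 ✓; ∠SCB = 107.0° ✓; |CB| = 10.40 ✓; ∠CBV = 114.8° ✓; |BV| = 33.00 ✗.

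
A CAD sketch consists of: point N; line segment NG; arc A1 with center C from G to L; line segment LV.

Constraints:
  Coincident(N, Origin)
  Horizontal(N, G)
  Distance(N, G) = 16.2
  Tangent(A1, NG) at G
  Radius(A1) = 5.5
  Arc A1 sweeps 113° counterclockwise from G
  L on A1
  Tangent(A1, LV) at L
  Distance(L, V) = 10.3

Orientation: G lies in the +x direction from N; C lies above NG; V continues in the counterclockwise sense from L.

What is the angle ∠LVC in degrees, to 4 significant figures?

28.10°

N is at the origin; N and G share the same y with |NG| = 16.2 and G on the +x side, so G = (16.20, 0.000). Since A1 is tangent to NG there, CG ⟂ NG, so C = G + (0, 5.5) = (16.20, 5.500). On A1, G sits at bearing -90° from C; a 113° counterclockwise sweep puts L at bearing 23°, so L = C + 5.5·(cos 23°, sin 23°) = (21.26, 7.649). The tangent condition forces CL to be normal to LV, so LV runs along (−sin 23°, cos 23°); with |LV| = 10.3, V = (17.24, 17.13). Then cos ∠LVC = VL·VC / (|VL||VC|), giving 28.10°.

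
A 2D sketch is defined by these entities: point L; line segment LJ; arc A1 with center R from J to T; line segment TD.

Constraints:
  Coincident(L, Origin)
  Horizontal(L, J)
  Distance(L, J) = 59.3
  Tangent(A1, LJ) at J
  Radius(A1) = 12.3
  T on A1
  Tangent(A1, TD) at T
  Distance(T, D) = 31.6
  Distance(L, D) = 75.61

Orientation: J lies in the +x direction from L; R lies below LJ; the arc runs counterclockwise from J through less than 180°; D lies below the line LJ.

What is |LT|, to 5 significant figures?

50.820

L is at the origin; L and J share the same y with |LJ| = 59.3 and J on the +x side, so J = (59.300, 0.0000). Tangency of A1 to LJ means the radius RJ is perpendicular to LJ, so R = J + (0, -12.3) = (59.300, -12.300). Since RT ⟂ TD (tangency), |RD| = √(12.3² + 31.6²) = 33.909 regardless of where T sits on A1. So D lies on both circle(L, 75.61) and circle(R, 33.909); the below-LJ intersection is D = (59.850, -46.205). T is the foot of the tangent from D: T = (47.912, -16.947).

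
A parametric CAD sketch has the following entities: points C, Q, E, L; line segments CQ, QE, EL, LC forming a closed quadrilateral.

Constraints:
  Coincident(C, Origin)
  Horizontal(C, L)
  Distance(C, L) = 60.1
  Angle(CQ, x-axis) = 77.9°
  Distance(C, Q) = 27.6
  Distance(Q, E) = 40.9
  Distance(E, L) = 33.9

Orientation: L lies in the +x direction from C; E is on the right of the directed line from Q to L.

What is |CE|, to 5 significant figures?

28.260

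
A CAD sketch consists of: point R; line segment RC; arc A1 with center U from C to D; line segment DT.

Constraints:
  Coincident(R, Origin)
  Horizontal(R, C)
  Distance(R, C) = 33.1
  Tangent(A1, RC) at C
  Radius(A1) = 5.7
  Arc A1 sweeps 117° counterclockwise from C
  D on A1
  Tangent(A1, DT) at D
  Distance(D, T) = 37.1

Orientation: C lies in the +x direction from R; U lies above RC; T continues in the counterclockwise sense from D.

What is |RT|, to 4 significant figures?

46.52

R is at the origin; R and C share the same y with |RC| = 33.1 and C on the +x side, so C = (33.10, 0.000). Since A1 is tangent to RC there, UC ⟂ RC, so U = C + (0, 5.7) = (33.10, 5.700). On A1, C sits at bearing -90° from U; a 117° counterclockwise sweep puts D at bearing 27°, so D = U + 5.7·(cos 27°, sin 27°) = (38.18, 8.288). Tangency of A1 to DT means the radius UD is perpendicular to DT, so DT runs along (−sin 27°, cos 27°); with |DT| = 37.1, T = (21.34, 41.34). Then |RT| = |T − R| = 46.52.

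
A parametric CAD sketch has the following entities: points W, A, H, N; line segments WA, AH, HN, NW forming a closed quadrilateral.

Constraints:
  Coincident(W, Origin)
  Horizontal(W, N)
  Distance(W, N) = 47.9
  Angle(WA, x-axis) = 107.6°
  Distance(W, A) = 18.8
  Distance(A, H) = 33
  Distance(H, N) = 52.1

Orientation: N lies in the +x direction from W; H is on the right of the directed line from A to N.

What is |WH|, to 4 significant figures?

15.02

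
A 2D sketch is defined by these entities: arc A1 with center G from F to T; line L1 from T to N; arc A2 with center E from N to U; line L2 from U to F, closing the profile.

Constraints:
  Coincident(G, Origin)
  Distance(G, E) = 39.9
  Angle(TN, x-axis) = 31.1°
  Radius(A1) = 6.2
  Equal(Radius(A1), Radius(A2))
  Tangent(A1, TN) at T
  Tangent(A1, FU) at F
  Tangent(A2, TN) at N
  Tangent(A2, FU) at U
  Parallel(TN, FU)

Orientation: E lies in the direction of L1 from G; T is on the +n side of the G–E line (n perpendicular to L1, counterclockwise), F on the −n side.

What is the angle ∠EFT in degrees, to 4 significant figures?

81.17°

G is at the origin and E lies 39.9 along u from G, so E = 39.9·u = (34.17, 20.61). Tangency of A1 to both parallel lines with radius 6.2 puts T and F at G ± 6.2·n: T = (-3.203, 5.309), F = (3.203, -5.309). Then cos ∠EFT = FE·FT / (|FE||FT|), giving 81.17°.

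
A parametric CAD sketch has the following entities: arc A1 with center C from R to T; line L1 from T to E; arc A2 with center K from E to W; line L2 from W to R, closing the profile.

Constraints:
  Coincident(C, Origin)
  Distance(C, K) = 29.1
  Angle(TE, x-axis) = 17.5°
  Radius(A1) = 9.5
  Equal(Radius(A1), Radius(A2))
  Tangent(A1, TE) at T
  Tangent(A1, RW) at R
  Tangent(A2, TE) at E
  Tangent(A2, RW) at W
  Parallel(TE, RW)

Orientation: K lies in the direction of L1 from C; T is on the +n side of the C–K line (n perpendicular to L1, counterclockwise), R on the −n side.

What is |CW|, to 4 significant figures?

30.61

The slot axis is L1's direction at 17.5°, so u = (cos 17.5°, sin 17.5°) = (0.9537, 0.3007) and n = (−sin 17.5°, cos 17.5°) = (-0.3007, 0.9537). C is at the origin and K lies 29.1 along u from C, so K = 29.1·u = (27.75, 8.751). Tangency of A1 to both parallel lines with radius 9.5 puts T and R at C ± 9.5·n: T = (-2.857, 9.060), R = (2.857, -9.060). Equal radii place E and W the same way about K: E = K + 9.5·n = (24.90, 17.81), W = K − 9.5·n = (30.61, -0.3098). Then |CW| = |W − C| = 30.61.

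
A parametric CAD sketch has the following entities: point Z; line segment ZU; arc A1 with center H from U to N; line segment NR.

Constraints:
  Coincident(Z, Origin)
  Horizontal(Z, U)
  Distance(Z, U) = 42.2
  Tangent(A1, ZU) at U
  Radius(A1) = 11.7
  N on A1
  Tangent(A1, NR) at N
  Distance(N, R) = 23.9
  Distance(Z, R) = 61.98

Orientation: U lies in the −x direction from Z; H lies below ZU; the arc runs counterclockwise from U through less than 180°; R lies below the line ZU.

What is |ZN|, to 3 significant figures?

55.5

Z is at the origin; Z and U share the same y with |ZU| = 42.2 and U on the −x side, so U = (-42.2, 0.00). Since A1 is tangent to ZU there, HU ⟂ ZU, so H = U + (0, -11.7) = (-42.2, -11.7). Since HN ⟂ NR (tangency), |HR| = √(11.7² + 23.9²) = 26.6 regardless of where N sits on A1. So R lies on both circle(Z, 61.98) and circle(H, 26.6); the below-ZU intersection is R = (-49.5, -37.3). N is the foot of the tangent from R: N = (-53.7, -13.8).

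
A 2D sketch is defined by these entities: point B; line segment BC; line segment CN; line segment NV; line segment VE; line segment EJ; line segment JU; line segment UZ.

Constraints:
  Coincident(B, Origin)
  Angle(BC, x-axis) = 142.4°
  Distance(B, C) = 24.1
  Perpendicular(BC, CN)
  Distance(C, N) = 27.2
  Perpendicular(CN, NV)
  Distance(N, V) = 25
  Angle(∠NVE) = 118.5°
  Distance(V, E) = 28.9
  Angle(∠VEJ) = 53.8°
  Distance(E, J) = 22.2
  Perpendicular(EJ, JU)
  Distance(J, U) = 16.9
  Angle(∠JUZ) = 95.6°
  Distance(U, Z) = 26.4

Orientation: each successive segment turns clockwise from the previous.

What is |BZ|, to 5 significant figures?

29.628

B is at the origin; BC runs at 142.4° with length 24.1, so C = (-19.094, 14.704). BC ⟂ CN, so CN runs at 52.400°; with |CN| = 27.2, N = (-2.4982, 36.255). CN ⟂ NV, so NV runs at -37.600°; with |NV| = 25.0, V = (17.309, 21.001). ∠NVE = 118.5° gives VE at -99.100° from the x-axis; with |VE| = 28.9, E = (12.738, -7.5351). ∠VEJ = 53.8° gives EJ at 134.70° from the x-axis; with |EJ| = 22.2, J = (-2.8771, 8.2446). The perpendicularity gives JU at right angles to EJ, so JU runs at 44.700°; with |JU| = 16.9, U = (9.1354, 20.132). ∠JUZ = 95.6° gives UZ at -39.700° from the x-axis; with |UZ| = 26.4, Z = (29.448, 3.2685). Then |BZ| = |Z − B| = 29.628.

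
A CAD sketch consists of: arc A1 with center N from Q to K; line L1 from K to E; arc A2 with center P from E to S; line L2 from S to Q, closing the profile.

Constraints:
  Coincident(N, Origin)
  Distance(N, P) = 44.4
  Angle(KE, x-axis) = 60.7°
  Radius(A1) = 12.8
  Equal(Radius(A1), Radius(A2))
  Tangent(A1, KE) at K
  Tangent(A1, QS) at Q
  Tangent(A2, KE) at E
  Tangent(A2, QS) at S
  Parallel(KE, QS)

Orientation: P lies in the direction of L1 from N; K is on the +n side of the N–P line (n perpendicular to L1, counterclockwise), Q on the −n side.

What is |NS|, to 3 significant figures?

46.2

Tangency of A1 to both parallel lines with radius 12.8 puts K and Q at N ± 12.8·n: K = (-11.2, 6.26), Q = (11.2, -6.26). Equal radii place E and S the same way about P: E = P + 12.8·n = (10.6, 45.0), S = P − 12.8·n = (32.9, 32.5). Then |NS| = |S − N| = 46.2.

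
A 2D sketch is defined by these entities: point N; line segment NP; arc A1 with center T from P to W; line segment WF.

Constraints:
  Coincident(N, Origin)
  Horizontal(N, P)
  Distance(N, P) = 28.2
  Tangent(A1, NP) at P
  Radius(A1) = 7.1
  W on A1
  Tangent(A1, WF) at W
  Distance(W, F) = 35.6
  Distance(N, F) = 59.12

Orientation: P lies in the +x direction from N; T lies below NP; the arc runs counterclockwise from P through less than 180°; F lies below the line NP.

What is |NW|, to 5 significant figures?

25.155

Checks: |TW| = 7.100 ✓; ∠(TW, WF) = 90.00° ✓; |WF| = 35.60 ✓; |NF| = 59.12 ✓.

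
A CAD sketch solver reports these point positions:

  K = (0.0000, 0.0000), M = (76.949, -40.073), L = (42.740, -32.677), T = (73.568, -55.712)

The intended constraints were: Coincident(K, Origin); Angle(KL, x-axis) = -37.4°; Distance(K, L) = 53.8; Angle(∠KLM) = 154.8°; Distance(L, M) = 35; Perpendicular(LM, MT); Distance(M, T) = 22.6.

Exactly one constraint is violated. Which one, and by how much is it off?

Distance(M, T) = 22.6 — off by 6.60.

K = (0.00, 0.00) ✓; KL at -37.40° ✓; |KL| = 53.80 ✓; ∠KLM = 154.8° ✓; |LM| = 35.00 ✓; ∠(LM, MT) = 90.00° ✓; |MT| = 16.00 ✗.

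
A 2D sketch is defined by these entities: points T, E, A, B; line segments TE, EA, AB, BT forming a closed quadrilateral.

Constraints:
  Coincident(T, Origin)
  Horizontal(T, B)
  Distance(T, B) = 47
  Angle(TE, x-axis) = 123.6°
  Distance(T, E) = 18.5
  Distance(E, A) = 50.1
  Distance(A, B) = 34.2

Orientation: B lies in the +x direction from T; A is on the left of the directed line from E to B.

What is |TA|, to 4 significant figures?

49.20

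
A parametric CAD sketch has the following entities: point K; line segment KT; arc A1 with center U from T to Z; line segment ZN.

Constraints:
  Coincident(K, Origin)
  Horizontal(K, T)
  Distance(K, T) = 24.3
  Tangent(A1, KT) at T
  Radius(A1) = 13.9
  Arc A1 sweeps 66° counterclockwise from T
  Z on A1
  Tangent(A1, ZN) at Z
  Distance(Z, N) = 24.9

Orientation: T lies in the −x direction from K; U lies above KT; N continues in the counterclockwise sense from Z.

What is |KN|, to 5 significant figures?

31.029

On A1, T sits at bearing -90° from U; a 66° counterclockwise sweep puts Z at bearing -24°, so Z = U + 13.9·(cos -24°, sin -24°) = (-11.602, 8.2464). A1 meets ZN tangentially, so UZ is at right angles to ZN, so ZN runs along (−sin -24°, cos -24°); with |ZN| = 24.9, N = (-1.4740, 30.994). Then |KN| = |N − K| = 31.029.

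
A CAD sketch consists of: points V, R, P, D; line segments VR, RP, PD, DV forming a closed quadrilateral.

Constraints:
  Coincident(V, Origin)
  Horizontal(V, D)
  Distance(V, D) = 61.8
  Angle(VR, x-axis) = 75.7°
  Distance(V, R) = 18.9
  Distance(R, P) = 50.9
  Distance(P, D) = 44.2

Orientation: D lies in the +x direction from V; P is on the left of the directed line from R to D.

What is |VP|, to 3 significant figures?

65.2

Checks: |RP| = 50.90 ✓; |PD| = 44.20 ✓.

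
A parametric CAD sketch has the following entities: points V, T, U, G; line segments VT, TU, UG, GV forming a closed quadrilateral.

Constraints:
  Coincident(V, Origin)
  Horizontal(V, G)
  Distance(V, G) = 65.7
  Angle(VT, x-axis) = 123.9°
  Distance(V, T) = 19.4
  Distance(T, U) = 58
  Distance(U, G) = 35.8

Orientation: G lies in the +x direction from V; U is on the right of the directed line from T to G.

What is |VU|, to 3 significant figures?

40.1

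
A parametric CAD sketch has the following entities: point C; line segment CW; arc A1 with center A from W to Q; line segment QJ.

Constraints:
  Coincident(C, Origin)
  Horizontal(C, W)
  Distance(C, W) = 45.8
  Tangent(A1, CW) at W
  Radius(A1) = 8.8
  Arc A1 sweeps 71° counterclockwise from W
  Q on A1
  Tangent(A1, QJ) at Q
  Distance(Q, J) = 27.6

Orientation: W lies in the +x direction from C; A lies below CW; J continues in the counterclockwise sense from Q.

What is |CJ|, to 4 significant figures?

42.87

On A1, W sits at bearing 90° from A; a 71° counterclockwise sweep puts Q at bearing 161°, so Q = A + 8.8·(cos 161°, sin 161°) = (37.48, -5.935). Since A1 is tangent to QJ there, AQ ⟂ QJ, so QJ runs along (−sin 161°, cos 161°); with |QJ| = 27.6, J = (28.49, -32.03). Then |CJ| = |J − C| = 42.87.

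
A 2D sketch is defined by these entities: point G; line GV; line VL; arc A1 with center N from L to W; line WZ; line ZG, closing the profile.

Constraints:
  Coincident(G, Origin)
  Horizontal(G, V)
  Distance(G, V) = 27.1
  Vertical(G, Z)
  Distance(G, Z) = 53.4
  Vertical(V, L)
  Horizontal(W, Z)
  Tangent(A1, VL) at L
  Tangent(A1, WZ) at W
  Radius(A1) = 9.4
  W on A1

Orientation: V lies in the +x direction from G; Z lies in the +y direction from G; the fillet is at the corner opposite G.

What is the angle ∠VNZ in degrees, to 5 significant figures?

130.03°

G is at the origin; GV is horizontal with |GV| = 27.1 and V on the +x side, so V = (27.100, 0.0000). G and Z share the same x with |GZ| = 53.4 and Z on the +y side, so Z = (0.0000, 53.400). The virtual corner opposite G is at (27.100, 53.400). Since A1 is tangent to VL there, NL ⟂ VL and A1 meets WZ tangentially, so NW is at right angles to WZ, with radius 9.4, so the center N sits 9.4 in from both sides at N = (17.700, 44.000). Then cos ∠VNZ = NV·NZ / (|NV||NZ|), giving 130.03°.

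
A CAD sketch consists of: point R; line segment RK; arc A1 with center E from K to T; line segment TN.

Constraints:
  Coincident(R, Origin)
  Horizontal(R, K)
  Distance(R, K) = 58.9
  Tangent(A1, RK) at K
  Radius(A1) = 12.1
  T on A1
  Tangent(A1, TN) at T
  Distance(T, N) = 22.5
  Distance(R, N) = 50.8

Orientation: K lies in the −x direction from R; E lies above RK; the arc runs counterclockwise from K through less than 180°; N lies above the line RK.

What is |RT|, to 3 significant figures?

48.1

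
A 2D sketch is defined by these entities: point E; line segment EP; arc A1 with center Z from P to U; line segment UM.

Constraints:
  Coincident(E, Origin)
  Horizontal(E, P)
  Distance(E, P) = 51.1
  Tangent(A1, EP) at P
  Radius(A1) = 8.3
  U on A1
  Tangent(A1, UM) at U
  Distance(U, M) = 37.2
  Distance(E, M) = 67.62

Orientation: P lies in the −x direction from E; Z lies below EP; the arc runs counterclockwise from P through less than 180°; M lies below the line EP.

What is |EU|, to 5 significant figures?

60.028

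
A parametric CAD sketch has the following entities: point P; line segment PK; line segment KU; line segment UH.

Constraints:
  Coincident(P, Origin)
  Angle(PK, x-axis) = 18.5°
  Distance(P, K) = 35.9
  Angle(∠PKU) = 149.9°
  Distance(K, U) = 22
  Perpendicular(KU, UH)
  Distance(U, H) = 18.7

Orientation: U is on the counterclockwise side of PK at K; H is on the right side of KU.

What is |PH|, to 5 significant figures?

64.517

∠PKU = 149.9°, so KU runs at 18.5° + (180° − 149.9°) = 48.600° from the x-axis; with |KU| = 22.0, U = K + 22.0·(cos 48.600°, sin 48.600°) = (48.594, 27.894). KU is perpendicular to UH; with |UH| = 18.7 on the right of KU, H = U + 18.7·(0.75011, -0.66131) = (62.621, 15.527). Then |PH| = |H − P| = 64.517.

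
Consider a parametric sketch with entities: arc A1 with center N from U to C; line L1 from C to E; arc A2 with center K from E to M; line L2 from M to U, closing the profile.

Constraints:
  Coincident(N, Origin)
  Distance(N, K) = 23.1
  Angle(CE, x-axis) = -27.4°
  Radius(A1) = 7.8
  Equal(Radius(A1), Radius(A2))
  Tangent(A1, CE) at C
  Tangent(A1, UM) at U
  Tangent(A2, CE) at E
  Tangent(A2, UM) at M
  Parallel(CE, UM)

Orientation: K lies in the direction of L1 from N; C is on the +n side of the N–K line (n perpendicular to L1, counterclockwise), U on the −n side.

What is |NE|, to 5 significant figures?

24.381

The slot axis is L1's direction at -27.4°, so u = (cos -27.4°, sin -27.4°) = (0.88782, -0.46020) and n = (−sin -27.4°, cos -27.4°) = (0.46020, 0.88782). N is at the origin and K lies 23.1 along u from N, so K = 23.1·u = (20.509, -10.631). Tangency of A1 to both parallel lines with radius 7.8 puts C and U at N ± 7.8·n: C = (3.5896, 6.9250), U = (-3.5896, -6.9250). Equal radii place E and M the same way about K: E = K + 7.8·n = (24.098, -3.7057), M = K − 7.8·n = (16.919, -17.556). Then |NE| = |E − N| = 24.381.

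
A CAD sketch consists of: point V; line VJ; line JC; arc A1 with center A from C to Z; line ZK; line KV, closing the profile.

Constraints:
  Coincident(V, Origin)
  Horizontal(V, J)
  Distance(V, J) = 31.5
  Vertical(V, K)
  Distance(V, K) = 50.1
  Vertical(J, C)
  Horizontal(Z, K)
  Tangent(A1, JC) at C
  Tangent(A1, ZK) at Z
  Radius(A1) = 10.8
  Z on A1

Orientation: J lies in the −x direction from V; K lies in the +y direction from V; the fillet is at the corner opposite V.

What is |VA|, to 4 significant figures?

44.42

V is at the origin; V and J share the same y with |VJ| = 31.5 and J on the −x side, so J = (-31.50, 0.000). VK is vertical with |VK| = 50.1 and K on the +y side, so K = (0.000, 50.10). The virtual corner opposite V is at (-31.50, 50.10). Since A1 is tangent to JC there, AC ⟂ JC and tangency of A1 to ZK means the radius AZ is perpendicular to ZK, with radius 10.8, so the center A sits 10.8 in from both sides at A = (-20.70, 39.30). Then |VA| = |A − V| = 44.42.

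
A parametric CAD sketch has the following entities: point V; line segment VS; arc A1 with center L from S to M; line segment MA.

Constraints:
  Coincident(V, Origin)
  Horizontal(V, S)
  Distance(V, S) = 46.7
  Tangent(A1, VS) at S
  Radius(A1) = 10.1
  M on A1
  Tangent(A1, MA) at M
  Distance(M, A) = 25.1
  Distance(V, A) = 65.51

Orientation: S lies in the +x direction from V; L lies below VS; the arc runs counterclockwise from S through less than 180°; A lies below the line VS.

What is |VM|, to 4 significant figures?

42.24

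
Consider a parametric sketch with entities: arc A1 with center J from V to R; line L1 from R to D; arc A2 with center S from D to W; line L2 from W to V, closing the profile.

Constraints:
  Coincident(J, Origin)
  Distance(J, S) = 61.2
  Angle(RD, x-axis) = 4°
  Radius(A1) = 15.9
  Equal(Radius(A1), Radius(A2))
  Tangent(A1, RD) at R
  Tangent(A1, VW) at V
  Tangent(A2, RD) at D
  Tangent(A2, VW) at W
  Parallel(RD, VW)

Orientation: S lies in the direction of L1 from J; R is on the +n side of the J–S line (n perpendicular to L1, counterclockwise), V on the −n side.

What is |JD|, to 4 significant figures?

63.23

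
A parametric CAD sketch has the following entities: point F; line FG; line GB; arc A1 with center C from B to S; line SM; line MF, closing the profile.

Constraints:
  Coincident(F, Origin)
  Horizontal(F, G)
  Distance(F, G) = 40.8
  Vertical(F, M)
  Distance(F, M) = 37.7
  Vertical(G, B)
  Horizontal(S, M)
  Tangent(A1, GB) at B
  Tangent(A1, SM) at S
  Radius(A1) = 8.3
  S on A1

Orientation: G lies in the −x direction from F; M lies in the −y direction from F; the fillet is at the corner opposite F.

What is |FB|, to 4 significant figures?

50.29

F is at the origin; F and G share the same y with |FG| = 40.8 and G on the −x side, so G = (-40.80, 0.000). F and M share the same x with |FM| = 37.7 and M on the −y side, so M = (0.000, -37.70). The virtual corner opposite F is at (-40.80, -37.70). A1 meets GB tangentially, so CB is at right angles to GB and A1 meets SM tangentially, so CS is at right angles to SM, with radius 8.3, so the center C sits 8.3 in from both sides at C = (-32.50, -29.40). That places the tangent points at B = (-40.80, -29.40) on GB and S = (-32.50, -37.70) on SM. Then |FB| = |B − F| = 50.29.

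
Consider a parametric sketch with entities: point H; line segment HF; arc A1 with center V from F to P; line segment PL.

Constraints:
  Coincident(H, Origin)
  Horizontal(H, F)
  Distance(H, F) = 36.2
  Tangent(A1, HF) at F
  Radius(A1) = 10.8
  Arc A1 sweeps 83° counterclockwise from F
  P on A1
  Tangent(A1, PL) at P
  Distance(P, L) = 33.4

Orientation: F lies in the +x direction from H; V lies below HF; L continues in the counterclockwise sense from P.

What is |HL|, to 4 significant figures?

47.71

H is at the origin; H and F share the same y with |HF| = 36.2 and F on the +x side, so F = (36.20, 0.000). The tangent condition forces VF to be normal to HF, so V = F + (0, -10.8) = (36.20, -10.80). On A1, F sits at bearing 90° from V; an 83° counterclockwise sweep puts P at bearing 173°, so P = V + 10.8·(cos 173°, sin 173°) = (25.48, -9.484). The tangent condition forces VP to be normal to PL, so PL runs along (−sin 173°, cos 173°); with |PL| = 33.4, L = (21.41, -42.63). Then |HL| = |L − H| = 47.71.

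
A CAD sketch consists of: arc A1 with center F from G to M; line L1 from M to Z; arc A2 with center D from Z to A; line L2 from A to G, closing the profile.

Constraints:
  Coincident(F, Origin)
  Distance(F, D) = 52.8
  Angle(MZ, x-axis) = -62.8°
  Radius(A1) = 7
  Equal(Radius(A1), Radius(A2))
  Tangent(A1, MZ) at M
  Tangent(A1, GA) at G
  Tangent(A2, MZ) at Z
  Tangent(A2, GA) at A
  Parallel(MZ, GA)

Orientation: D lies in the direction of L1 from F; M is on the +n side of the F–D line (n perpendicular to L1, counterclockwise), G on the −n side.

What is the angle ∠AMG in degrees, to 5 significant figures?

75.150°

The slot axis is L1's direction at -62.8°, so u = (cos -62.8°, sin -62.8°) = (0.45710, -0.88942) and n = (−sin -62.8°, cos -62.8°) = (0.88942, 0.45710). F is at the origin and D lies 52.8 along u from F, so D = 52.8·u = (24.135, -46.961). Tangency of A1 to both parallel lines with radius 7.0 puts M and G at F ± 7.0·n: M = (6.2259, 3.1997), G = (-6.2259, -3.1997). Equal radii place Z and A the same way about D: Z = D + 7.0·n = (30.361, -43.761), A = D − 7.0·n = (17.909, -50.161). Then cos ∠AMG = MA·MG / (|MA||MG|), giving 75.150°.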